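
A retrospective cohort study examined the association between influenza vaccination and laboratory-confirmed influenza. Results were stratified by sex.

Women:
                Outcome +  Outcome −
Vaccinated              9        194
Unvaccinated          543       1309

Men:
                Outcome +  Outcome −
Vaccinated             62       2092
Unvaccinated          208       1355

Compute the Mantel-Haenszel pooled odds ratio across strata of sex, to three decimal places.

0.168

OR_MH = Σ(aᵢdᵢ/nᵢ) / Σ(bᵢcᵢ/nᵢ), where nᵢ is the stratum total.
Stratum 1 (Women): n = 2055; a·d/n = 9·1309/2055 = 5.7328; b·c/n = 194·543/2055 = 51.2613
Stratum 2 (Men): n = 3717; a·d/n = 62·1355/3717 = 22.6016; b·c/n = 2092·208/3717 = 117.0665
OR_MH = (5.7328 + 22.6016) / (51.2613 + 117.0665) = 28.3344 / 168.3278 = 0.16833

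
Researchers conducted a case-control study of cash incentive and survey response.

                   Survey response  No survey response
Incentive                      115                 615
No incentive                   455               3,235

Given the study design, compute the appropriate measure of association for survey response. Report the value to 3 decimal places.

1.329

Cells: a = 115, b = 615, c = 455, d = 3235.
This is a case-control study: participants were sampled on outcome status, so risks in the source population cannot be estimated directly — relative risk is not valid here. The odds ratio is the appropriate measure.
OR = (a·d)/(b·c) = (115 × 3235) / (615 × 455) = 372025 / 279825 = 1.32949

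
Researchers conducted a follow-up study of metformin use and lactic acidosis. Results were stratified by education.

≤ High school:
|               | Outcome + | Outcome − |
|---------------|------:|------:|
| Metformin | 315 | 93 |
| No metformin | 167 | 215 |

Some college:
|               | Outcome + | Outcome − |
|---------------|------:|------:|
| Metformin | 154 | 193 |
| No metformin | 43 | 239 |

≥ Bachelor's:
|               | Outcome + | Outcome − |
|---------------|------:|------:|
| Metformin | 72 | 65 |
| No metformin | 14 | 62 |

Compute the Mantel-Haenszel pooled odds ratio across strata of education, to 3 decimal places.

4.450

OR_MH = Σ(aᵢdᵢ/nᵢ) / Σ(bᵢcᵢ/nᵢ), where nᵢ is the stratum total.
Stratum 1 (≤ High school): n = 790; a·d/n = 315·215/790 = 85.7278; b·c/n = 93·167/790 = 19.6595
Stratum 2 (Some college): n = 629; a·d/n = 154·239/629 = 58.5151; b·c/n = 193·43/629 = 13.1940
Stratum 3 (≥ Bachelor's): n = 213; a·d/n = 72·62/213 = 20.9577; b·c/n = 65·14/213 = 4.2723
OR_MH = (85.7278 + 58.5151 + 20.9577) / (19.6595 + 13.1940 + 4.2723) = 165.2007 / 37.1258 = 4.44976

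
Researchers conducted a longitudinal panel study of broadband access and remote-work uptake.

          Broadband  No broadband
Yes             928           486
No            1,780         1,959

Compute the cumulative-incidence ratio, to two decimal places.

1.72

Reading the table with exposure as columns: a = 928 (Broadband, case), b = 1780 (Broadband, non-case), c = 486 (No broadband, case), d = 1959.
Risk in exposed = 928/2708 = 0.34269; risk in unexposed = 486/2445 = 0.19877.
RR = 0.34269 / 0.19877 = 1.72402
The risk among the exposed is 1.72 times that among the unexposed.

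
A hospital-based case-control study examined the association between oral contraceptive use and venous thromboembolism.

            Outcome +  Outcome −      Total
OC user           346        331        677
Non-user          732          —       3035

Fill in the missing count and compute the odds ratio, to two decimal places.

3.29

The missing cell is in the unexposed row: 3035 − 732 = 2303.
So a = 346, b = 331, c = 732, d = 2303.
OR = (a·d)/(b·c) = (346 × 2303) / (331 × 732) = 796838 / 242292 = 3.28875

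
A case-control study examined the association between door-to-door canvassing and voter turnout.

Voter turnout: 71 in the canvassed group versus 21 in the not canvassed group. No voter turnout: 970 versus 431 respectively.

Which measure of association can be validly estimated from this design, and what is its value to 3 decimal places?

1.502

From the description: a = 71, b = 970, c = 21, d = 431.
This is a case-control study: participants were sampled on outcome status, so risks in the source population cannot be estimated directly — relative risk is not valid here. The odds ratio is the appropriate measure.
OR = (a·d)/(b·c) = (71 × 431) / (970 × 21) = 30601 / 20370 = 1.50226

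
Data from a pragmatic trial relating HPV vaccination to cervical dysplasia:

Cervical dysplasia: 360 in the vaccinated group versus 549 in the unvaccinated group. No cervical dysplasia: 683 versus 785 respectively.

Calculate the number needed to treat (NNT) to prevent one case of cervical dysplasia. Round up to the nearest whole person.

Risk in treated group = 360/1043 = 0.34516; risk in control = 549/1334 = 0.41154.
Absolute risk reduction = 0.41154 − 0.34516 = 0.06639
NNT = 1 / ARR = 1 / 0.06639 = 15.063 → round up → 16

16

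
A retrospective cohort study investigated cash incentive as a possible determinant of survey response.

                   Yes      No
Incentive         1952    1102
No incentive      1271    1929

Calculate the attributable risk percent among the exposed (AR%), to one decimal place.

37.9

Cells: a = 1952, b = 1102, c = 1271, d = 1929.
Risk in exposed = 1952/3054 = 0.63916; risk in unexposed = 1271/3200 = 0.39719.
RR = 0.63916/0.39719 = 1.60922
AR% = (RR − 1)/RR × 100 = (1.60922 − 1)/1.60922 × 100 = 37.8581%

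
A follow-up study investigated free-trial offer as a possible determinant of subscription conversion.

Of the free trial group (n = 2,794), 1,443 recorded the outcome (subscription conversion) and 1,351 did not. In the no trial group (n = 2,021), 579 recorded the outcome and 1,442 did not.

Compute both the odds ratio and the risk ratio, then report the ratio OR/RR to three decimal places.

1.476

From the description: a = 1443, b = 1351, c = 579, d = 1442.
OR = (1443·1442)/(1351·579) = 2080806/782229 = 2.66010
Risk in exposed = 1443/2794 = 0.51646; risk in unexposed = 579/2021 = 0.28649; RR = 1.80272
OR/RR = 2.66010 / 1.80272 = 1.47560
The outcome is not rare, so the OR lies further from 1 than the RR.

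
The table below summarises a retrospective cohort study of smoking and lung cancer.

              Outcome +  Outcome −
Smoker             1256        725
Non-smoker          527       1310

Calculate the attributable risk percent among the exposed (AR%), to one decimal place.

54.8

Cells: a = 1256, b = 725, c = 527, d = 1310.
Risk in exposed = 1256/1981 = 0.63402; risk in unexposed = 527/1837 = 0.28688.
RR = 0.63402/0.28688 = 2.21006
AR% = (RR − 1)/RR × 100 = (2.21006 − 1)/2.21006 × 100 = 54.7523%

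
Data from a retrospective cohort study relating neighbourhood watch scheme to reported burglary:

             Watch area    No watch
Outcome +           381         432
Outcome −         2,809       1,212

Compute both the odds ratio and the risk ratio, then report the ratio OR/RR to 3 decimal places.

0.837

Reading the table with exposure as columns: a = 381 (Watch area, case), b = 2809 (Watch area, non-case), c = 432 (No watch, case), d = 1212.
OR = (381·1212)/(2809·432) = 461772/1213488 = 0.38053
Risk in exposed = 381/3190 = 0.11944; risk in unexposed = 432/1644 = 0.26277; RR = 0.45452
OR/RR = 0.38053 / 0.45452 = 0.83722
The outcome is not rare, so the OR lies further from 1 than the RR.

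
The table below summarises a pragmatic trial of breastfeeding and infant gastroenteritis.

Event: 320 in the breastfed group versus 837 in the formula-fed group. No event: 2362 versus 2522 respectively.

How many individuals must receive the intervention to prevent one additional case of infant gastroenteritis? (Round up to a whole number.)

Risk in treated group = 320/2682 = 0.11931; risk in control = 837/3359 = 0.24918.
Absolute risk reduction = 0.24918 − 0.11931 = 0.12987
NNT = 1 / ARR = 1 / 0.12987 = 7.700 → round up → 8

8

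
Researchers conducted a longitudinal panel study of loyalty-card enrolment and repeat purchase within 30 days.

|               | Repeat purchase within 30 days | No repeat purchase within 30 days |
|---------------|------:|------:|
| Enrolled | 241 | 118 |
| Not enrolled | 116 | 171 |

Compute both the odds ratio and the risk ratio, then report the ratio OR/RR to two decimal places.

1.81

Cells: a = 241, b = 118, c = 116, d = 171.
OR = (241·171)/(118·116) = 41211/13688 = 3.01074
Risk in exposed = 241/359 = 0.67131; risk in unexposed = 116/287 = 0.40418; RR = 1.66091
OR/RR = 3.01074 / 1.66091 = 1.81270
The outcome is not rare, so the OR lies further from 1 than the RR.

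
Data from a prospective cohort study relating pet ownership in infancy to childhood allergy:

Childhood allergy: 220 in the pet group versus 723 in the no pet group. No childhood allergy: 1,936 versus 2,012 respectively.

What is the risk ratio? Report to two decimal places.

0.39

From the description: a = 220, b = 1936, c = 723, d = 2012.
Risk in exposed = 220/2156 = 0.10204; risk in unexposed = 723/2735 = 0.26435.
RR = 0.10204 / 0.26435 = 0.38601
The risk is 61% lower among the exposed than among the unexposed.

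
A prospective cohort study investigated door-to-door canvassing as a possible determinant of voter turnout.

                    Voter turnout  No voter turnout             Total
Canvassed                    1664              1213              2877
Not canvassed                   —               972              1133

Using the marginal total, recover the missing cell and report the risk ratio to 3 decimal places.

The missing cell is in the unexposed row: 1133 − 972 = 161.
So a = 1664, b = 1213, c = 161, d = 972.
RR = [a/(a+b)] / [c/(c+d)] = (1664/2877) / (161/1133) = 0.57838/0.14210 = 4.07022

4.070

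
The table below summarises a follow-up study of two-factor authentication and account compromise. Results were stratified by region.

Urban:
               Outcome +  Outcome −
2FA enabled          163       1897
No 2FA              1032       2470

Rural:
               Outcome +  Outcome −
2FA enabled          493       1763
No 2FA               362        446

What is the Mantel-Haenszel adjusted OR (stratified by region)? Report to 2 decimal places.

OR_MH = Σ(aᵢdᵢ/nᵢ) / Σ(bᵢcᵢ/nᵢ), where nᵢ is the stratum total.
Stratum 1 (Urban): n = 5562; a·d/n = 163·2470/5562 = 72.3858; b·c/n = 1897·1032/5562 = 351.9784
Stratum 2 (Rural): n = 3064; a·d/n = 493·446/3064 = 71.7617; b·c/n = 1763·362/3064 = 208.2918
OR_MH = (72.3858 + 71.7617) / (351.9784 + 208.2918) = 144.1476 / 560.2702 = 0.25728

0.26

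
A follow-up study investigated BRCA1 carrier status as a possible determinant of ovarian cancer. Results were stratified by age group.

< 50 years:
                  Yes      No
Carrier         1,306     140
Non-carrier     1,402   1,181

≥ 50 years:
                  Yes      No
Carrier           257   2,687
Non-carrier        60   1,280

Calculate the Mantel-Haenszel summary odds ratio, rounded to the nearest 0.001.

5.323

OR_MH = Σ(aᵢdᵢ/nᵢ) / Σ(bᵢcᵢ/nᵢ), where nᵢ is the stratum total.
Stratum 1 (< 50 years): n = 4029; a·d/n = 1306·1181/4029 = 382.8210; b·c/n = 140·1402/4029 = 48.7168
Stratum 2 (≥ 50 years): n = 4284; a·d/n = 257·1280/4284 = 76.7880; b·c/n = 2687·60/4284 = 37.6331
OR_MH = (382.8210 + 76.7880) / (48.7168 + 37.6331) = 459.6091 / 86.3499 = 5.32264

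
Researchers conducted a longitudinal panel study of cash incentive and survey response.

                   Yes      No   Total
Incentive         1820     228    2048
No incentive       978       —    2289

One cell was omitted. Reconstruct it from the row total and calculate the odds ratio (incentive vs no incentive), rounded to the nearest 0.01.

10.70

The missing cell is in the unexposed row: 2289 − 978 = 1311.
So a = 1820, b = 228, c = 978, d = 1311.
OR = (a·d)/(b·c) = (1820 × 1311) / (228 × 978) = 2386020 / 222984 = 10.70041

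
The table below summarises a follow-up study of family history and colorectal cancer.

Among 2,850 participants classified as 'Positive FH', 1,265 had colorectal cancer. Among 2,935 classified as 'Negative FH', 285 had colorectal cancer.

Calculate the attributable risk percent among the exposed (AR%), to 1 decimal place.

From the description: a = 1265, b = 1585, c = 285, d = 2650.
Risk in exposed = 1265/2850 = 0.44386; risk in unexposed = 285/2935 = 0.09710.
RR = 0.44386/0.09710 = 4.57098
AR% = (RR − 1)/RR × 100 = (4.57098 − 1)/4.57098 × 100 = 78.1228%

78.1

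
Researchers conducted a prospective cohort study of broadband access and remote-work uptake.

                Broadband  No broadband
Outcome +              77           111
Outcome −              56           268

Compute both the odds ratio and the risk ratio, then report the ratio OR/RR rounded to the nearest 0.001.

1.679

Reading the table with exposure as columns: a = 77 (Broadband, case), b = 56 (Broadband, non-case), c = 111 (No broadband, case), d = 268.
OR = (77·268)/(56·111) = 20636/6216 = 3.31982
Risk in exposed = 77/133 = 0.57895; risk in unexposed = 111/379 = 0.29288; RR = 1.97677
OR/RR = 3.31982 / 1.97677 = 1.67942
The outcome is not rare, so the OR lies further from 1 than the RR.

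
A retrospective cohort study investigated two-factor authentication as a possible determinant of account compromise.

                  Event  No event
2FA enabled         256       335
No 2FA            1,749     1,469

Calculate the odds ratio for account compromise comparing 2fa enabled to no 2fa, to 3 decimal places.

0.642

Cells: a = 256, b = 335, c = 1749, d = 1469.
OR = (a·d)/(b·c) = (256 × 1469) / (335 × 1749) = 376064 / 585915 = 0.64184
Exposure is associated with lower odds of account compromise (OR = 0.64 < 1).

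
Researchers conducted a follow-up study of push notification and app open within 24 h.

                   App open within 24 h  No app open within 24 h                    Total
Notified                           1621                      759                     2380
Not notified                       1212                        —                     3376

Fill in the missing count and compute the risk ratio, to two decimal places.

The missing cell is in the unexposed row: 3376 − 1212 = 2164.
So a = 1621, b = 759, c = 1212, d = 2164.
RR = [a/(a+b)] / [c/(c+d)] = (1621/2380) / (1212/3376) = 0.68109/0.35900 = 1.89717

1.90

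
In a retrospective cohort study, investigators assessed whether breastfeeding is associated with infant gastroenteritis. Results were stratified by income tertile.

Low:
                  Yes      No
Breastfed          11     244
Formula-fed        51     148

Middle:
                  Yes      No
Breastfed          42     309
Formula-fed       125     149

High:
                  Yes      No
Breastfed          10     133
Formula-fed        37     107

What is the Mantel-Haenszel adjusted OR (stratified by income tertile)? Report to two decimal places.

OR_MH = Σ(aᵢdᵢ/nᵢ) / Σ(bᵢcᵢ/nᵢ), where nᵢ is the stratum total.
Stratum 1 (Low): n = 454; a·d/n = 11·148/454 = 3.5859; b·c/n = 244·51/454 = 27.4097
Stratum 2 (Middle): n = 625; a·d/n = 42·149/625 = 10.0128; b·c/n = 309·125/625 = 61.8000
Stratum 3 (High): n = 287; a·d/n = 10·107/287 = 3.7282; b·c/n = 133·37/287 = 17.1463
OR_MH = (3.5859 + 10.0128 + 3.7282) / (27.4097 + 61.8000 + 17.1463) = 17.3269 / 106.3560 = 0.16291

0.16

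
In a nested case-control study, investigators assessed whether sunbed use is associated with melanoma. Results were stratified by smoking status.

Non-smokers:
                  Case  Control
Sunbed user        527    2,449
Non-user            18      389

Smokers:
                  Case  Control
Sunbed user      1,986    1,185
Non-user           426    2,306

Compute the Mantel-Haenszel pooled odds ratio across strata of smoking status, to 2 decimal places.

8.49

OR_MH = Σ(aᵢdᵢ/nᵢ) / Σ(bᵢcᵢ/nᵢ), where nᵢ is the stratum total.
Stratum 1 (Non-smokers): n = 3383; a·d/n = 527·389/3383 = 60.5980; b·c/n = 2449·18/3383 = 13.0304
Stratum 2 (Smokers): n = 5903; a·d/n = 1986·2306/5903 = 775.8286; b·c/n = 1185·426/5903 = 85.5175
OR_MH = (60.5980 + 775.8286) / (13.0304 + 85.5175) = 836.4266 / 98.5480 = 8.48751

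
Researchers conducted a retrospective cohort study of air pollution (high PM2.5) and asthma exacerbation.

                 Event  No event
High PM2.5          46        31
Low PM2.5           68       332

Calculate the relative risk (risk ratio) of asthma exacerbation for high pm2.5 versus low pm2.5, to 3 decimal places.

Cells: a = 46, b = 31, c = 68, d = 332.
Risk in exposed = 46/77 = 0.59740; risk in unexposed = 68/400 = 0.17000.
RR = 0.59740 / 0.17000 = 3.51413
The risk among the exposed is 3.51 times that among the unexposed.

3.514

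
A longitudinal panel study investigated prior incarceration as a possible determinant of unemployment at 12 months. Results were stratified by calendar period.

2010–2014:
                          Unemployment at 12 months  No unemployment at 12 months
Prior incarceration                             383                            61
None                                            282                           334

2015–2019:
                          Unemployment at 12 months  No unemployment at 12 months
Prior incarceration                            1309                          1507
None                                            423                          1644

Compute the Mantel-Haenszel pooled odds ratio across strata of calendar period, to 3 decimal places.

OR_MH = Σ(aᵢdᵢ/nᵢ) / Σ(bᵢcᵢ/nᵢ), where nᵢ is the stratum total.
Stratum 1 (2010–2014): n = 1060; a·d/n = 383·334/1060 = 120.6811; b·c/n = 61·282/1060 = 16.2283
Stratum 2 (2015–2019): n = 4883; a·d/n = 1309·1644/4883 = 440.7119; b·c/n = 1507·423/4883 = 130.5470
OR_MH = (120.6811 + 440.7119) / (16.2283 + 130.5470) = 561.3930 / 146.7753 = 3.82485

3.825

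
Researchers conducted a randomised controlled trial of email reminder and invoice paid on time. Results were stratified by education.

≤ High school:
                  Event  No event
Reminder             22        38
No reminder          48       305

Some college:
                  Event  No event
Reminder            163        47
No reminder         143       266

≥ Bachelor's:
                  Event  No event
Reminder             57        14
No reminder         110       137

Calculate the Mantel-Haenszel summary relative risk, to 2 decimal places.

RR_MH = Σ(aᵢ·n₀ᵢ/nᵢ) / Σ(cᵢ·n₁ᵢ/nᵢ), with n₁ᵢ = aᵢ+bᵢ (exposed), n₀ᵢ = cᵢ+dᵢ (unexposed), nᵢ = n₁ᵢ+n₀ᵢ.
Stratum 1 (≤ High school): n₁ = 60, n₀ = 353, n = 413; a·n₀/n = 22·353/413 = 18.8039; c·n₁/n = 48·60/413 = 6.9734
Stratum 2 (Some college): n₁ = 210, n₀ = 409, n = 619; a·n₀/n = 163·409/619 = 107.7011; c·n₁/n = 143·210/619 = 48.5137
Stratum 3 (≥ Bachelor's): n₁ = 71, n₀ = 247, n = 318; a·n₀/n = 57·247/318 = 44.2736; c·n₁/n = 110·71/318 = 24.5597
RR_MH = (18.8039 + 107.7011 + 44.2736) / (6.9734 + 48.5137 + 24.5597) = 170.7786 / 80.0468 = 2.13348

2.13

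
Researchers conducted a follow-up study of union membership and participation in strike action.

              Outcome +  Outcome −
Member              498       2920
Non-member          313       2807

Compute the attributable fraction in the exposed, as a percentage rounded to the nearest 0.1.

31.1

Cells: a = 498, b = 2920, c = 313, d = 2807.
Risk in exposed = 498/3418 = 0.14570; risk in unexposed = 313/3120 = 0.10032.
RR = 0.14570/0.10032 = 1.45234
AR% = (RR − 1)/RR × 100 = (1.45234 − 1)/1.45234 × 100 = 31.1455%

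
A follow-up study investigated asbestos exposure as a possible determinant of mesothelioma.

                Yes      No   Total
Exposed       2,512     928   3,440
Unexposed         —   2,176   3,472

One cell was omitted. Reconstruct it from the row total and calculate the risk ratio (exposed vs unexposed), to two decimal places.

The missing cell is in the unexposed row: 3472 − 2176 = 1296.
So a = 2512, b = 928, c = 1296, d = 2176.
RR = [a/(a+b)] / [c/(c+d)] = (2512/3440) / (1296/3472) = 0.73023/0.37327 = 1.95630

1.96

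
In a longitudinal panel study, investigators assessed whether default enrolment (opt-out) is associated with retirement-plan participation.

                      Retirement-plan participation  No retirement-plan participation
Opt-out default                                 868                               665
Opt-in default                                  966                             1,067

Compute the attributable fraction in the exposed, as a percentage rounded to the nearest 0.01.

16.08

Cells: a = 868, b = 665, c = 966, d = 1067.
Risk in exposed = 868/1533 = 0.56621; risk in unexposed = 966/2033 = 0.47516.
RR = 0.56621/0.47516 = 1.19162
AR% = (RR − 1)/RR × 100 = (1.19162 − 1)/1.19162 × 100 = 16.0806%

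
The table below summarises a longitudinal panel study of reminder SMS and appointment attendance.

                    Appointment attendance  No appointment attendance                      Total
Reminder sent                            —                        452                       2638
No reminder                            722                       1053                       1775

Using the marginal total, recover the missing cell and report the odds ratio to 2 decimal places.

The missing cell is in the exposed row: 2638 − 452 = 2186.
So a = 2186, b = 452, c = 722, d = 1053.
OR = (a·d)/(b·c) = (2186 × 1053) / (452 × 722) = 2301858 / 326344 = 7.05347

7.05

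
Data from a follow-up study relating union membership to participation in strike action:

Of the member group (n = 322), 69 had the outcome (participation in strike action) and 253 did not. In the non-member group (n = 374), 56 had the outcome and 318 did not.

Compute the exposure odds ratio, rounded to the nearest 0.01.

1.55

From the description: a = 69, b = 253, c = 56, d = 318.
OR = (a·d)/(b·c) = (69 × 318) / (253 × 56) = 21942 / 14168 = 1.54870
The odds of participation in strike action are about 1.55 times as high in the member group.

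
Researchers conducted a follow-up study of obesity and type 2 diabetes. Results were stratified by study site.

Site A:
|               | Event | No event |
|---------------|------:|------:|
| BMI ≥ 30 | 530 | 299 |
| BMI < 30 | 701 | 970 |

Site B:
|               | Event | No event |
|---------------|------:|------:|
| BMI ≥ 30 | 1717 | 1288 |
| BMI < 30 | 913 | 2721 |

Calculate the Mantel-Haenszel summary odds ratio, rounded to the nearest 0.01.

OR_MH = Σ(aᵢdᵢ/nᵢ) / Σ(bᵢcᵢ/nᵢ), where nᵢ is the stratum total.
Stratum 1 (Site A): n = 2500; a·d/n = 530·970/2500 = 205.6400; b·c/n = 299·701/2500 = 83.8396
Stratum 2 (Site B): n = 6639; a·d/n = 1717·2721/6639 = 703.7140; b·c/n = 1288·913/6639 = 177.1267
OR_MH = (205.6400 + 703.7140) / (83.8396 + 177.1267) = 909.3540 / 260.9663 = 3.48457

3.48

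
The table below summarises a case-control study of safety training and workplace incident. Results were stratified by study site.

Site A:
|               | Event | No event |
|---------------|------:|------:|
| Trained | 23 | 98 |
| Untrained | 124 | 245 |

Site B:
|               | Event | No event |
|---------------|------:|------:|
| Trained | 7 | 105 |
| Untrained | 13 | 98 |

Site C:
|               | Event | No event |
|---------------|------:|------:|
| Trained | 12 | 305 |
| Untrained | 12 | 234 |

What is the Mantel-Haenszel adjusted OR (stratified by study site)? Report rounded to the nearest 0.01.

0.52

OR_MH = Σ(aᵢdᵢ/nᵢ) / Σ(bᵢcᵢ/nᵢ), where nᵢ is the stratum total.
Stratum 1 (Site A): n = 490; a·d/n = 23·245/490 = 11.5000; b·c/n = 98·124/490 = 24.8000
Stratum 2 (Site B): n = 223; a·d/n = 7·98/223 = 3.0762; b·c/n = 105·13/223 = 6.1211
Stratum 3 (Site C): n = 563; a·d/n = 12·234/563 = 4.9876; b·c/n = 305·12/563 = 6.5009
OR_MH = (11.5000 + 3.0762 + 4.9876) / (24.8000 + 6.1211 + 6.5009) = 19.5638 / 37.4220 = 0.52279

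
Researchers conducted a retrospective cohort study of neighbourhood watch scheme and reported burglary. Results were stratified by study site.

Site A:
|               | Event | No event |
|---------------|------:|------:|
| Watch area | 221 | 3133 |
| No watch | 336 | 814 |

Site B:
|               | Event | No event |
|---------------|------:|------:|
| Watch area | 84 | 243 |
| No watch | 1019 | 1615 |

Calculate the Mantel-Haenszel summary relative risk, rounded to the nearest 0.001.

0.362

RR_MH = Σ(aᵢ·n₀ᵢ/nᵢ) / Σ(cᵢ·n₁ᵢ/nᵢ), with n₁ᵢ = aᵢ+bᵢ (exposed), n₀ᵢ = cᵢ+dᵢ (unexposed), nᵢ = n₁ᵢ+n₀ᵢ.
Stratum 1 (Site A): n₁ = 3354, n₀ = 1150, n = 4504; a·n₀/n = 221·1150/4504 = 56.4276; c·n₁/n = 336·3354/4504 = 250.2096
Stratum 2 (Site B): n₁ = 327, n₀ = 2634, n = 2961; a·n₀/n = 84·2634/2961 = 74.7234; c·n₁/n = 1019·327/2961 = 112.5339
RR_MH = (56.4276 + 74.7234) / (250.2096 + 112.5339) = 131.1510 / 362.7435 = 0.36155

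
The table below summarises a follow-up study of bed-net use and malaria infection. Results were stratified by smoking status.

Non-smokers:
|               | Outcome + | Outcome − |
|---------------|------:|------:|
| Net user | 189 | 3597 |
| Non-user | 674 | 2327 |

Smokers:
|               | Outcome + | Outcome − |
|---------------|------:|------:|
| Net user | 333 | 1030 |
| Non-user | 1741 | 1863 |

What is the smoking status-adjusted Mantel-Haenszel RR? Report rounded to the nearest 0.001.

RR_MH = Σ(aᵢ·n₀ᵢ/nᵢ) / Σ(cᵢ·n₁ᵢ/nᵢ), with n₁ᵢ = aᵢ+bᵢ (exposed), n₀ᵢ = cᵢ+dᵢ (unexposed), nᵢ = n₁ᵢ+n₀ᵢ.
Stratum 1 (Non-smokers): n₁ = 3786, n₀ = 3001, n = 6787; a·n₀/n = 189·3001/6787 = 83.5699; c·n₁/n = 674·3786/6787 = 375.9782
Stratum 2 (Smokers): n₁ = 1363, n₀ = 3604, n = 4967; a·n₀/n = 333·3604/4967 = 241.6211; c·n₁/n = 1741·1363/4967 = 477.7497
RR_MH = (83.5699 + 241.6211) / (375.9782 + 477.7497) = 325.1910 / 853.7279 = 0.38091

0.381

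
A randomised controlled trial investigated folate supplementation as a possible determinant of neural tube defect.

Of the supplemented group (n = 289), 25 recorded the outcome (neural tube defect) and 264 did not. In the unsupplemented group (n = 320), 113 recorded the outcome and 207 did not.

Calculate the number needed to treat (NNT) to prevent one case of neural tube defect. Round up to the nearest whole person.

4

Risk in treated group = 25/289 = 0.08651; risk in control = 113/320 = 0.35313.
Absolute risk reduction = 0.35313 − 0.08651 = 0.26662
NNT = 1 / ARR = 1 / 0.26662 = 3.751 → round up → 4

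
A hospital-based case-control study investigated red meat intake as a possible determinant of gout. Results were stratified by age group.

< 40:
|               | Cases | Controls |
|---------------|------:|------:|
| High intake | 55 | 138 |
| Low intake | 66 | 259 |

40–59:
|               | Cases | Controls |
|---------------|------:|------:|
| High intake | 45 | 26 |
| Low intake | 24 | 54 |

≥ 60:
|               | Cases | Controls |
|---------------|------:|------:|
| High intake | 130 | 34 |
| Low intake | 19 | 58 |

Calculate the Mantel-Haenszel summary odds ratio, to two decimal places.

OR_MH = Σ(aᵢdᵢ/nᵢ) / Σ(bᵢcᵢ/nᵢ), where nᵢ is the stratum total.
Stratum 1 (< 40): n = 518; a·d/n = 55·259/518 = 27.5000; b·c/n = 138·66/518 = 17.5830
Stratum 2 (40–59): n = 149; a·d/n = 45·54/149 = 16.3087; b·c/n = 26·24/149 = 4.1879
Stratum 3 (≥ 60): n = 241; a·d/n = 130·58/241 = 31.2863; b·c/n = 34·19/241 = 2.6805
OR_MH = (27.5000 + 16.3087 + 31.2863) / (17.5830 + 4.1879 + 2.6805) = 75.0950 / 24.4514 = 3.07119

3.07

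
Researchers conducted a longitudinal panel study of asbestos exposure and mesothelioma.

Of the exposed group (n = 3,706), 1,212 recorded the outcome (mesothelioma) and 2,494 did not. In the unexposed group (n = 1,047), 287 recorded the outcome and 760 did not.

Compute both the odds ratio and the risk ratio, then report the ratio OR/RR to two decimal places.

From the description: a = 1212, b = 2494, c = 287, d = 760.
OR = (1212·760)/(2494·287) = 921120/715778 = 1.28688
Risk in exposed = 1212/3706 = 0.32704; risk in unexposed = 287/1047 = 0.27412; RR = 1.19306
OR/RR = 1.28688 / 1.19306 = 1.07864
The outcome is not rare, so the OR lies further from 1 than the RR.

1.08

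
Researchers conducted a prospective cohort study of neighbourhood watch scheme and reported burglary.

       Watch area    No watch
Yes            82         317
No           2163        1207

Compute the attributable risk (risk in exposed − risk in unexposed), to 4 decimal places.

-0.1715

Reading the table with exposure as columns: a = 82 (Watch area, case), b = 2163 (Watch area, non-case), c = 317 (No watch, case), d = 1207.
Risk in exposed = 82/2245 = 0.036526; risk in unexposed = 317/1524 = 0.208005.
Risk difference = 0.036526 − 0.208005 = -0.171480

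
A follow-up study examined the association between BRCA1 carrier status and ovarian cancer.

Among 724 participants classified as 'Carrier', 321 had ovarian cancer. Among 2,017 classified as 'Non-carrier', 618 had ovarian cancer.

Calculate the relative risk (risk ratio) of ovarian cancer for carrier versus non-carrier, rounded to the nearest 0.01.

1.45

From the description: a = 321, b = 403, c = 618, d = 1399.
Risk in exposed = 321/724 = 0.44337; risk in unexposed = 618/2017 = 0.30640.
RR = 0.44337 / 0.30640 = 1.44705
The risk among the exposed is 1.45 times that among the unexposed.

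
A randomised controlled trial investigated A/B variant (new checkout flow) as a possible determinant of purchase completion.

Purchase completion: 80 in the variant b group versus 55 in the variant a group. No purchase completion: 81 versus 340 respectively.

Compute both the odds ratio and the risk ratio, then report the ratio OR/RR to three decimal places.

From the description: a = 80, b = 81, c = 55, d = 340.
OR = (80·340)/(81·55) = 27200/4455 = 6.10550
Risk in exposed = 80/161 = 0.49689; risk in unexposed = 55/395 = 0.13924; RR = 3.56861
OR/RR = 6.10550 / 3.56861 = 1.71089
The outcome is not rare, so the OR lies further from 1 than the RR.

1.711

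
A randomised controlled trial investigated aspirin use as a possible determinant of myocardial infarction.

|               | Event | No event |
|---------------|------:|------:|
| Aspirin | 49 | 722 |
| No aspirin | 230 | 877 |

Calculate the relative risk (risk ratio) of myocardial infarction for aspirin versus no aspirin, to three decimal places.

0.306

Cells: a = 49, b = 722, c = 230, d = 877.
Risk in exposed = 49/771 = 0.06355; risk in unexposed = 230/1107 = 0.20777.
RR = 0.06355 / 0.20777 = 0.30589
The risk is 69% lower among the exposed than among the unexposed.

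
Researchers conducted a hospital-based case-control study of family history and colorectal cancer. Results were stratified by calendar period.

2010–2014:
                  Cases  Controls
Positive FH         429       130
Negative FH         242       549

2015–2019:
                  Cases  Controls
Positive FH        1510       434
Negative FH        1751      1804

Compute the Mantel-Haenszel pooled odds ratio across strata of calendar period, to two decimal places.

4.15

OR_MH = Σ(aᵢdᵢ/nᵢ) / Σ(bᵢcᵢ/nᵢ), where nᵢ is the stratum total.
Stratum 1 (2010–2014): n = 1350; a·d/n = 429·549/1350 = 174.4600; b·c/n = 130·242/1350 = 23.3037
Stratum 2 (2015–2019): n = 5499; a·d/n = 1510·1804/5499 = 495.3701; b·c/n = 434·1751/5499 = 138.1949
OR_MH = (174.4600 + 495.3701) / (23.3037 + 138.1949) = 669.8301 / 161.4986 = 4.14759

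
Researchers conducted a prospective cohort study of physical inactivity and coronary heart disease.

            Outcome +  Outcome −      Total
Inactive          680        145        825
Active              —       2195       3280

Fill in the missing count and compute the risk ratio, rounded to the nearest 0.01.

2.49

The missing cell is in the unexposed row: 3280 − 2195 = 1085.
So a = 680, b = 145, c = 1085, d = 2195.
RR = [a/(a+b)] / [c/(c+d)] = (680/825) / (1085/3280) = 0.82424/0.33079 = 2.49172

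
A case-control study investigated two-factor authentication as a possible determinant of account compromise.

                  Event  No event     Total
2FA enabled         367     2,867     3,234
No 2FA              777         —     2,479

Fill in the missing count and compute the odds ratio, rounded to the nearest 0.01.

0.28

The missing cell is in the unexposed row: 2479 − 777 = 1702.
So a = 367, b = 2867, c = 777, d = 1702.
OR = (a·d)/(b·c) = (367 × 1702) / (2867 × 777) = 624634 / 2227659 = 0.28040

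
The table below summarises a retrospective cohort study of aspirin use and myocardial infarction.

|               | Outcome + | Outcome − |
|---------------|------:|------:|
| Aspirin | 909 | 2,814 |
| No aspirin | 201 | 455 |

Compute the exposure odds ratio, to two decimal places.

Cells: a = 909, b = 2814, c = 201, d = 455.
OR = (a·d)/(b·c) = (909 × 455) / (2814 × 201) = 413595 / 565614 = 0.73123
Exposure is associated with lower odds of myocardial infarction (OR = 0.73 < 1).

0.73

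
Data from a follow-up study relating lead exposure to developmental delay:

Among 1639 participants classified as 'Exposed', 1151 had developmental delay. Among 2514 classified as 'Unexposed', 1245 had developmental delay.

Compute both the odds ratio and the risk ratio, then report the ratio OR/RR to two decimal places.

1.70

From the description: a = 1151, b = 488, c = 1245, d = 1269.
OR = (1151·1269)/(488·1245) = 1460619/607560 = 2.40407
Risk in exposed = 1151/1639 = 0.70226; risk in unexposed = 1245/2514 = 0.49523; RR = 1.41805
OR/RR = 2.40407 / 1.41805 = 1.69533
The outcome is not rare, so the OR lies further from 1 than the RR.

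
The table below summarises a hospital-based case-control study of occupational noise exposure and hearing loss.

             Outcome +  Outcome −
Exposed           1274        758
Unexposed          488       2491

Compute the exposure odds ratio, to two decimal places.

8.58

Cells: a = 1274, b = 758, c = 488, d = 2491.
OR = (a·d)/(b·c) = (1274 × 2491) / (758 × 488) = 3173534 / 369904 = 8.57934
The odds of hearing loss are about 8.58 times as high in the exposed group.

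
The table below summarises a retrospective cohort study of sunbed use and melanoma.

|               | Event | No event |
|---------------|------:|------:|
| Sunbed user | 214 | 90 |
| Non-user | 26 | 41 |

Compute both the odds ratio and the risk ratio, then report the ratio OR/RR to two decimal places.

Cells: a = 214, b = 90, c = 26, d = 41.
OR = (214·41)/(90·26) = 8774/2340 = 3.74957
Risk in exposed = 214/304 = 0.70395; risk in unexposed = 26/67 = 0.38806; RR = 1.81402
OR/RR = 3.74957 / 1.81402 = 2.06700
The outcome is not rare, so the OR lies further from 1 than the RR.

2.07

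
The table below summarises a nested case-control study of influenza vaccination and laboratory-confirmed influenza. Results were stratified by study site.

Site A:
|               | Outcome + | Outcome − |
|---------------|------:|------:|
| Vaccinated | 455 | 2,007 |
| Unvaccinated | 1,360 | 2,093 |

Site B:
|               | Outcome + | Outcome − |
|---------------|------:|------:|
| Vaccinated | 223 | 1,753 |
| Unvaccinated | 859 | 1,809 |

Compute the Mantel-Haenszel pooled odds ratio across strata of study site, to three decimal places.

0.315

OR_MH = Σ(aᵢdᵢ/nᵢ) / Σ(bᵢcᵢ/nᵢ), where nᵢ is the stratum total.
Stratum 1 (Site A): n = 5915; a·d/n = 455·2093/5915 = 161.0000; b·c/n = 2007·1360/5915 = 461.4573
Stratum 2 (Site B): n = 4644; a·d/n = 223·1809/4644 = 86.8663; b·c/n = 1753·859/4644 = 324.2522
OR_MH = (161.0000 + 86.8663) / (461.4573 + 324.2522) = 247.8663 / 785.7095 = 0.31547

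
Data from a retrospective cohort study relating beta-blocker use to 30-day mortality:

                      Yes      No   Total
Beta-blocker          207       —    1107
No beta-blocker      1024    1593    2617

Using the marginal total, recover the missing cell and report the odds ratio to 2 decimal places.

0.36

The missing cell is in the exposed row: 1107 − 207 = 900.
So a = 207, b = 900, c = 1024, d = 1593.
OR = (a·d)/(b·c) = (207 × 1593) / (900 × 1024) = 329751 / 921600 = 0.35780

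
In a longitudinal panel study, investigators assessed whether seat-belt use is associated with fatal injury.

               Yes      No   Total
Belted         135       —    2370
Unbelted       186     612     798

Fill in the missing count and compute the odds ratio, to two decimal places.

0.20

The missing cell is in the exposed row: 2370 − 135 = 2235.
So a = 135, b = 2235, c = 186, d = 612.
OR = (a·d)/(b·c) = (135 × 612) / (2235 × 186) = 82620 / 415710 = 0.19874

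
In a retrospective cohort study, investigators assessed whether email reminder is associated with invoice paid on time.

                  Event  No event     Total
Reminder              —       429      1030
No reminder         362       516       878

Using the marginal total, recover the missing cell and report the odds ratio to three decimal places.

1.997

The missing cell is in the exposed row: 1030 − 429 = 601.
So a = 601, b = 429, c = 362, d = 516.
OR = (a·d)/(b·c) = (601 × 516) / (429 × 362) = 310116 / 155298 = 1.99691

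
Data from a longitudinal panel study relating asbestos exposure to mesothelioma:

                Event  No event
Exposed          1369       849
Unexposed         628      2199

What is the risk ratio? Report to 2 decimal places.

2.78

Cells: a = 1369, b = 849, c = 628, d = 2199.
Risk in exposed = 1369/2218 = 0.61722; risk in unexposed = 628/2827 = 0.22214.
RR = 0.61722 / 0.22214 = 2.77849
The risk among the exposed is 2.78 times that among the unexposed.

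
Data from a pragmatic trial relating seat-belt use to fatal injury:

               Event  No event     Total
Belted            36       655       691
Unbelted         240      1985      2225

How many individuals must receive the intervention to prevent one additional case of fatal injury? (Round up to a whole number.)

18

Risk in treated group = 36/691 = 0.05210; risk in control = 240/2225 = 0.10787.
Absolute risk reduction = 0.10787 − 0.05210 = 0.05577
NNT = 1 / ARR = 1 / 0.05577 = 17.932 → round up → 18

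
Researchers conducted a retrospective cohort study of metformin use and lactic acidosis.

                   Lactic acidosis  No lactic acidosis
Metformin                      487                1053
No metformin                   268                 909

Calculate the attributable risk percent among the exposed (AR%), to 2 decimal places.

Cells: a = 487, b = 1053, c = 268, d = 909.
Risk in exposed = 487/1540 = 0.31623; risk in unexposed = 268/1177 = 0.22770.
RR = 0.31623/0.22770 = 1.38883
AR% = (RR − 1)/RR × 100 = (1.38883 − 1)/1.38883 × 100 = 27.9971%

28.00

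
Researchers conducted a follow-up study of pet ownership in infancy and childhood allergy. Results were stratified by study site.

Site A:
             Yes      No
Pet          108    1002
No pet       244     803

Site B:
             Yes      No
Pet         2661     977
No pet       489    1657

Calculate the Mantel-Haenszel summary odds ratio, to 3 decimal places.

OR_MH = Σ(aᵢdᵢ/nᵢ) / Σ(bᵢcᵢ/nᵢ), where nᵢ is the stratum total.
Stratum 1 (Site A): n = 2157; a·d/n = 108·803/2157 = 40.2058; b·c/n = 1002·244/2157 = 113.3463
Stratum 2 (Site B): n = 5784; a·d/n = 2661·1657/5784 = 762.3231; b·c/n = 977·489/5784 = 82.5991
OR_MH = (40.2058 + 762.3231) / (113.3463 + 82.5991) = 802.5290 / 195.9454 = 4.09568

4.096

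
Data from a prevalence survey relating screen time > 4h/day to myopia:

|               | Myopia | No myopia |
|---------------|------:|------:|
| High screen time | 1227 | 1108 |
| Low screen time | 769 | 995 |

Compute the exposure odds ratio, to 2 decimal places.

Cells: a = 1227, b = 1108, c = 769, d = 995.
OR = (a·d)/(b·c) = (1227 × 995) / (1108 × 769) = 1220865 / 852052 = 1.43285
The odds of myopia are about 1.43 times as high in the high screen time group.

1.43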